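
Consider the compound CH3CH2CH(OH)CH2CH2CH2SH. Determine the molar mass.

Element totals:
  C: 6
  H: 14
  O: 1
  S: 1
Molecular formula: C6H14OS.
  M = 6(12.011) + 14(1.008) + 15.999 + 32.06
    = 72.066 + 14.112 + 15.999 + 32.060 = 134.237

134.24 g/mol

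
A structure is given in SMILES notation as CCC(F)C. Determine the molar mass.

76.11 g/mol

Atom tally by fragment:
  CH3 → C:1 H:3
  CH2 → C:1 H:2
  CH(F) → C:1 H:1 F:1
  CH3 → C:1 H:3
Element totals:
  C: 4
  H: 9
  F: 1
Molecular formula: C4H9F.
  M = 4(12.011) + 9(1.008) + 18.998
    = 48.044 + 9.072 + 18.998 = 76.114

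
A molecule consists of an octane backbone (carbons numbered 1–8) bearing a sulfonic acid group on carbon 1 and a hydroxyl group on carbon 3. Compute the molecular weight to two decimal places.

210.29 g/mol

Atom tally by fragment:
  HO3SCH2 → C:1 H:3 S:1 O:3
  CH2 → C:1 H:2
  CH(OH) → C:1 H:2 O:1
  CH2 → C:1 H:2
  CH2 → C:1 H:2
  CH2 → C:1 H:2
  CH2 → C:1 H:2
  CH3 → C:1 H:3
Element totals:
  C: 8
  H: 18
  O: 4
  S: 1
Molecular formula: C8H18O4S.
  M = 8(12.011) + 18(1.008) + 4(15.999) + 32.06
    = 96.088 + 18.144 + 63.996 + 32.060 = 210.288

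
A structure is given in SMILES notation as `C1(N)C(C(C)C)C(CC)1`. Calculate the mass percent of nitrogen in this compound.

11.01%

Atom tally by fragment:
  cyclopropane ring core → C:3 H:6
  (− 3 ring H displaced by substituents)
  + NH2 → N:1 H:2
  + CH(CH3)2 → C:3 H:7
  + C2H5 → C:2 H:5
Element totals:
  C: 8
  H: 17
  N: 1
Molecular formula: C8H17N.
Molar mass = 127.231 g/mol.
Mass from N: 1 × 14.007 = 14.007 g/mol.
%N = 14.007 / 127.231 × 100 = 11.01%.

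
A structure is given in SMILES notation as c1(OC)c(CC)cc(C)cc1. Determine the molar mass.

Atom tally by fragment:
  benzene ring core → C:6 H:6
  (− 3 ring H displaced by substituents)
  + OCH3 → C:1 H:3 O:1
  + C2H5 → C:2 H:5
  + CH3 → C:1 H:3
Element totals:
  C: 10
  H: 14
  O: 1
Molecular formula: C10H14O.
  M = 10(12.011) + 14(1.008) + 15.999
    = 120.110 + 14.112 + 15.999 = 150.221

150.22 g/mol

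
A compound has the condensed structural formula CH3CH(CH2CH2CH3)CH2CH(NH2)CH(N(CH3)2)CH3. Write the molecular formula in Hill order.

C11H26N2

Atom tally by fragment:
  CH3 → C:1 H:3
  CH(CH2CH2CH3) → C:4 H:8
  CH2 → C:1 H:2
  CH(NH2) → C:1 H:3 N:1
  CH(N(CH3)2) → C:3 H:7 N:1
  CH3 → C:1 H:3
Element totals:
  C: 11
  H: 26
  N: 2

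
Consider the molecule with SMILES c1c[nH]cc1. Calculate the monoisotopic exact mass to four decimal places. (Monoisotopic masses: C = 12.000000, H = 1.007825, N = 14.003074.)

Atom tally by fragment:
  pyrrole ring core → C:4 H:5 N:1
Element totals:
  C: 4
  H: 5
  N: 1
Molecular formula: C4H5N.
  M = 4(12.0) + 5(1.007825) + 14.003074
    = 48.000000 + 5.039125 + 14.003074 = 67.042199

67.0422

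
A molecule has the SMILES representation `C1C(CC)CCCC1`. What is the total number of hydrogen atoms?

16

Atom tally by fragment:
  cyclohexane ring core → C:6 H:12
  (− 1 ring H displaced by substituents)
  + C2H5 → C:2 H:5
Element totals:
  C: 8
  H: 16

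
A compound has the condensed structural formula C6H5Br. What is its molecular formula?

C6H5Br

Element totals:
  C: 6
  H: 5
  Br: 1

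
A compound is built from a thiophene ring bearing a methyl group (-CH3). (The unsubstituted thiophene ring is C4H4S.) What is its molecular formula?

Atom tally by fragment:
  thiophene ring core → C:4 H:4 S:1
  (− 1 ring H displaced by substituents)
  + CH3 → C:1 H:3
Element totals:
  C: 5
  H: 6
  S: 1

C5H6S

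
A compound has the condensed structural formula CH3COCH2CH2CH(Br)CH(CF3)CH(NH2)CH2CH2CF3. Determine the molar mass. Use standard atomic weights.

Element totals:
  C: 11
  H: 16
  Br: 1
  F: 6
  N: 1
  O: 1
Molecular formula: C11H16BrF6NO.
  M = 11(12.011) + 16(1.008) + 79.904 + 6(18.998) + 14.007 + 15.999
    = 132.121 + 16.128 + 79.904 + 113.988 + 14.007 + 15.999 = 372.147

372.15 g/mol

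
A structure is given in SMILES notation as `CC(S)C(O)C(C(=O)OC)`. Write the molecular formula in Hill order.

C6H12O3S

Atom tally by fragment:
  CH3 → C:1 H:3
  CH(SH) → C:1 H:2 S:1
  CH(OH) → C:1 H:2 O:1
  CH2COOCH3 → C:3 H:5 O:2
Element totals:
  C: 6
  H: 12
  O: 3
  S: 1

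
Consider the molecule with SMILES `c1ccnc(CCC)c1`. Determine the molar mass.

121.18 g/mol

Atom tally by fragment:
  pyridine ring core → C:5 H:5 N:1
  (− 1 ring H displaced by substituents)
  + CH2CH2CH3 → C:3 H:7
Element totals:
  C: 8
  H: 11
  N: 1
Molecular formula: C8H11N.
  M = 8(12.011) + 11(1.008) + 14.007
    = 96.088 + 11.088 + 14.007 = 121.183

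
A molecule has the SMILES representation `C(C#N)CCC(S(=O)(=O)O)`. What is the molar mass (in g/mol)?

163.19 g/mol

Atom tally by fragment:
  NCCH2 → C:2 H:2 N:1
  CH2 → C:1 H:2
  CH2 → C:1 H:2
  CH2SO3H → C:1 H:3 S:1 O:3
Element totals:
  C: 5
  H: 9
  N: 1
  O: 3
  S: 1
Molecular formula: C5H9NO3S.
  M = 5(12.011) + 9(1.008) + 14.007 + 3(15.999) + 32.06
    = 60.055 + 9.072 + 14.007 + 47.997 + 32.060 = 163.191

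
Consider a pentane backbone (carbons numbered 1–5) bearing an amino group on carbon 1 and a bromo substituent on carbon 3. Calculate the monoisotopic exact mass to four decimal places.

165.0153

Atom tally by fragment:
  H2NCH2 → C:1 H:4 N:1
  CH2 → C:1 H:2
  CH(Br) → C:1 H:1 Br:1
  CH2 → C:1 H:2
  CH3 → C:1 H:3
Element totals:
  C: 5
  H: 12
  Br: 1
  N: 1
Molecular formula: C5H12BrN.
  M = 5(12.0) + 12(1.007825) + 78.918338 + 14.003074
    = 60.000000 + 12.093900 + 78.918338 + 14.003074 = 165.015312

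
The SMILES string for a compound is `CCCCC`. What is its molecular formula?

C5H12

Atom tally by fragment:
  CH3 → C:1 H:3
  CH2 → C:1 H:2
  CH2 → C:1 H:2
  CH2 → C:1 H:2
  CH3 → C:1 H:3
Element totals:
  C: 5
  H: 12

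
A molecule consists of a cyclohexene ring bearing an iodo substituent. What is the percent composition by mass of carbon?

Atom tally by fragment:
  cyclohexene ring core → C:6 H:10
  (− 1 ring H displaced by substituents)
  + I → I:1
Element totals:
  C: 6
  H: 9
  I: 1
Molecular formula: C6H9I.
Molar mass = 208.042 g/mol.
Mass from C: 6 × 12.011 = 72.066 g/mol.
%C = 72.066 / 208.042 × 100 = 34.64%.

34.64%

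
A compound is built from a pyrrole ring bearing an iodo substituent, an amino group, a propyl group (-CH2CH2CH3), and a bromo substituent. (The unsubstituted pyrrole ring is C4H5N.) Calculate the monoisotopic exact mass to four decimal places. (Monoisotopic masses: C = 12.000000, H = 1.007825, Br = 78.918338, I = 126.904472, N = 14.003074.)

327.9072

Atom tally by fragment:
  pyrrole ring core → C:4 H:5 N:1
  (− 4 ring H displaced by substituents)
  + I → I:1
  + NH2 → N:1 H:2
  + CH2CH2CH3 → C:3 H:7
  + Br → Br:1
Element totals:
  C: 7
  H: 10
  Br: 1
  I: 1
  N: 2
Molecular formula: C7H10BrIN2.
  M = 7(12.0) + 10(1.007825) + 78.918338 + 126.904472 + 2(14.003074)
    = 84.000000 + 10.078250 + 78.918338 + 126.904472 + 28.006148 = 327.907208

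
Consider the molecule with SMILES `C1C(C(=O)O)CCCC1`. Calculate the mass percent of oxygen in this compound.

24.97%

Atom tally by fragment:
  cyclohexane ring core → C:6 H:12
  (− 1 ring H displaced by substituents)
  + COOH → C:1 H:1 O:2
Element totals:
  C: 7
  H: 12
  O: 2
Molecular formula: C7H12O2.
Molar mass = 128.171 g/mol.
Mass from O: 2 × 15.999 = 31.998 g/mol.
%O = 31.998 / 128.171 × 100 = 24.97%.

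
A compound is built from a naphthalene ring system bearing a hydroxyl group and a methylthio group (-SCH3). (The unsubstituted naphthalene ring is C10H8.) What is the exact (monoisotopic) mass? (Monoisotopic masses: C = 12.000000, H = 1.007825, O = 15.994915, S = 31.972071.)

Atom tally by fragment:
  naphthalene ring system core → C:10 H:8
  (− 2 ring H displaced by substituents)
  + OH → O:1 H:1
  + SCH3 → C:1 H:3 S:1
Element totals:
  C: 11
  H: 10
  O: 1
  S: 1
Molecular formula: C11H10OS.
  M = 11(12.0) + 10(1.007825) + 15.994915 + 31.972071
    = 132.000000 + 10.078250 + 15.994915 + 31.972071 = 190.045236

190.0452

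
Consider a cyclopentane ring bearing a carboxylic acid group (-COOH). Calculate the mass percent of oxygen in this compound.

Atom tally by fragment:
  cyclopentane ring core → C:5 H:10
  (− 1 ring H displaced by substituents)
  + COOH → C:1 H:1 O:2
Element totals:
  C: 6
  H: 10
  O: 2
Molecular formula: C6H10O2.
Molar mass = 114.144 g/mol.
Mass from O: 2 × 15.999 = 31.998 g/mol.
%O = 31.998 / 114.144 × 100 = 28.03%.

28.03%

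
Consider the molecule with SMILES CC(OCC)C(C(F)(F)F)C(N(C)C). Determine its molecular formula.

Atom tally by fragment:
  CH3 → C:1 H:3
  CH(OC2H5) → C:3 H:6 O:1
  CH(CF3) → C:2 H:1 F:3
  CH2N(CH3)2 → C:3 H:8 N:1
Element totals:
  C: 9
  H: 18
  F: 3
  N: 1
  O: 1

C9H18F3NO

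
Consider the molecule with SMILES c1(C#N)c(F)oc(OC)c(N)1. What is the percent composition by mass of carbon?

46.16%

Atom tally by fragment:
  furan ring core → C:4 H:4 O:1
  (− 4 ring H displaced by substituents)
  + CN → C:1 N:1
  + F → F:1
  + OCH3 → C:1 H:3 O:1
  + NH2 → N:1 H:2
Element totals:
  C: 6
  H: 5
  F: 1
  N: 2
  O: 2
Molecular formula: C6H5FN2O2.
Molar mass = 156.116 g/mol.
Mass from C: 6 × 12.011 = 72.066 g/mol.
%C = 72.066 / 156.116 × 100 = 46.16%.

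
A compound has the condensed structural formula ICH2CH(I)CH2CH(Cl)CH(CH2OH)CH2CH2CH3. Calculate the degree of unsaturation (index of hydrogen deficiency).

Element totals:
  C: 9
  H: 17
  Cl: 1
  I: 2
  O: 1
Molecular formula: C9H17ClI2O.
DoU = (2C + 2 + N − H − X) / 2 = (2·9 + 2 + 0 − 17 − 3) / 2 = 0.

0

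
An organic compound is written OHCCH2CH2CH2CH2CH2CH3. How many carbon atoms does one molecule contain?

Element totals:
  C: 7
  H: 14
  O: 1

7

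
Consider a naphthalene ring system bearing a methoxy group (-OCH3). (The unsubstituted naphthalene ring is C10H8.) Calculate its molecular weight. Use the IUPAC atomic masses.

158.20 g/mol

Atom tally by fragment:
  naphthalene ring system core → C:10 H:8
  (− 1 ring H displaced by substituents)
  + OCH3 → C:1 H:3 O:1
Element totals:
  C: 11
  H: 10
  O: 1
Molecular formula: C11H10O.
  M = 11(12.011) + 10(1.008) + 15.999
    = 132.121 + 10.080 + 15.999 = 158.200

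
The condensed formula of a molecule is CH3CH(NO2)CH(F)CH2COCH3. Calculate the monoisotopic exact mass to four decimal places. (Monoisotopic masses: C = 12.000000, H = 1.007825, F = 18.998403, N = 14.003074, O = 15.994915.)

Atom tally by fragment:
  CH3 → C:1 H:3
  CH(NO2) → C:1 H:1 N:1 O:2
  CH(F) → C:1 H:1 F:1
  CH2COCH3 → C:3 H:5 O:1
Element totals:
  C: 6
  H: 10
  F: 1
  N: 1
  O: 3
Molecular formula: C6H10FNO3.
  M = 6(12.0) + 10(1.007825) + 18.998403 + 14.003074 + 3(15.994915)
    = 72.000000 + 10.078250 + 18.998403 + 14.003074 + 47.984745 = 163.064472

163.0645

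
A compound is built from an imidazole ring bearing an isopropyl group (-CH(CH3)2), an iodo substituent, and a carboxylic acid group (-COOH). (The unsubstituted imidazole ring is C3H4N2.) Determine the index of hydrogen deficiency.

4

Atom tally by fragment:
  imidazole ring core → C:3 H:4 N:2
  (− 3 ring H displaced by substituents)
  + CH(CH3)2 → C:3 H:7
  + I → I:1
  + COOH → C:1 H:1 O:2
Element totals:
  C: 7
  H: 9
  I: 1
  N: 2
  O: 2
Molecular formula: C7H9IN2O2.
DoU = (2C + 2 + N − H − X) / 2 = (2·7 + 2 + 2 − 9 − 1) / 2 = 4.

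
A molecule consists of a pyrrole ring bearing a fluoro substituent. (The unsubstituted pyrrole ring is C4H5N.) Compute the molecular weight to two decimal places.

85.08 g/mol

Atom tally by fragment:
  pyrrole ring core → C:4 H:5 N:1
  (− 1 ring H displaced by substituents)
  + F → F:1
Element totals:
  C: 4
  H: 4
  F: 1
  N: 1
Molecular formula: C4H4FN.
  M = 4(12.011) + 4(1.008) + 18.998 + 14.007
    = 48.044 + 4.032 + 18.998 + 14.007 = 85.081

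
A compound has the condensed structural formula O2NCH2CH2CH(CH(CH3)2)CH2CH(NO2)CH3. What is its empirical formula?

C9H18N2O4

Atom tally by fragment:
  O2NCH2 → C:1 H:2 N:1 O:2
  CH2 → C:1 H:2
  CH(CH(CH3)2) → C:4 H:8
  CH2 → C:1 H:2
  CH(NO2) → C:1 H:1 N:1 O:2
  CH3 → C:1 H:3
Element totals:
  C: 9
  H: 18
  N: 2
  O: 4
Molecular formula: C9H18N2O4.
gcd of subscripts (9, 18, 2, 4) = 1, so the empirical formula equals the molecular formula.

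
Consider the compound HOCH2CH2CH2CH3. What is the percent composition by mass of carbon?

64.82%

Atom tally by fragment:
  HOCH2 → C:1 H:3 O:1
  CH2 → C:1 H:2
  CH2 → C:1 H:2
  CH3 → C:1 H:3
Element totals:
  C: 4
  H: 10
  O: 1
Molecular formula: C4H10O.
Molar mass = 74.123 g/mol.
Mass from C: 4 × 12.011 = 48.044 g/mol.
%C = 48.044 / 74.123 × 100 = 64.82%.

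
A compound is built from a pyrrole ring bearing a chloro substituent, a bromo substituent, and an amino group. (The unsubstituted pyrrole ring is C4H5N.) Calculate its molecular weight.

195.44 g/mol

Atom tally by fragment:
  pyrrole ring core → C:4 H:5 N:1
  (− 3 ring H displaced by substituents)
  + Cl → Cl:1
  + Br → Br:1
  + NH2 → N:1 H:2
Element totals:
  C: 4
  H: 4
  Br: 1
  Cl: 1
  N: 2
Molecular formula: C4H4BrClN2.
  M = 4(12.011) + 4(1.008) + 79.904 + 35.45 + 2(14.007)
    = 48.044 + 4.032 + 79.904 + 35.450 + 28.014 = 195.444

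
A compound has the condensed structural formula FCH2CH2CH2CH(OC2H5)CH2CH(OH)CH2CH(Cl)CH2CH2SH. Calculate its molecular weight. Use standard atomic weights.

286.83 g/mol

Element totals:
  C: 12
  H: 24
  Cl: 1
  F: 1
  O: 2
  S: 1
Molecular formula: C12H24ClFO2S.
  M = 12(12.011) + 24(1.008) + 35.45 + 18.998 + 2(15.999) + 32.06
    = 144.132 + 24.192 + 35.450 + 18.998 + 31.998 + 32.060 = 286.830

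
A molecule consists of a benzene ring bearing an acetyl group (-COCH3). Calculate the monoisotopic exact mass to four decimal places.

Atom tally by fragment:
  benzene ring core → C:6 H:6
  (− 1 ring H displaced by substituents)
  + COCH3 → C:2 H:3 O:1
Element totals:
  C: 8
  H: 8
  O: 1
Molecular formula: C8H8O.
  M = 8(12.0) + 8(1.007825) + 15.994915
    = 96.000000 + 8.062600 + 15.994915 = 120.057515

120.0575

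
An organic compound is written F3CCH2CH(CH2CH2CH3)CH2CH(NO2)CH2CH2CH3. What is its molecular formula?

Atom tally by fragment:
  F3CCH2 → C:2 H:2 F:3
  CH(CH2CH2CH3) → C:4 H:8
  CH2 → C:1 H:2
  CH(NO2) → C:1 H:1 N:1 O:2
  CH2 → C:1 H:2
  CH2 → C:1 H:2
  CH3 → C:1 H:3
Element totals:
  C: 11
  H: 20
  F: 3
  N: 1
  O: 2

C11H20F3NO2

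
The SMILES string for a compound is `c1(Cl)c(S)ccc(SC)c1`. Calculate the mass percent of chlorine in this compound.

Atom tally by fragment:
  benzene ring core → C:6 H:6
  (− 3 ring H displaced by substituents)
  + Cl → Cl:1
  + SH → S:1 H:1
  + SCH3 → C:1 H:3 S:1
Element totals:
  C: 7
  H: 7
  Cl: 1
  S: 2
Molecular formula: C7H7ClS2.
Molar mass = 190.703 g/mol.
Mass from Cl: 1 × 35.45 = 35.450 g/mol.
%Cl = 35.450 / 190.703 × 100 = 18.59%.

18.59%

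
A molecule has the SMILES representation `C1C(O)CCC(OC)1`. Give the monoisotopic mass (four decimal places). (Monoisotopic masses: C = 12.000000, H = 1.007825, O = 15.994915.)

116.0837

Atom tally by fragment:
  cyclopentane ring core → C:5 H:10
  (− 2 ring H displaced by substituents)
  + OH → O:1 H:1
  + OCH3 → C:1 H:3 O:1
Element totals:
  C: 6
  H: 12
  O: 2
Molecular formula: C6H12O2.
  M = 6(12.0) + 12(1.007825) + 2(15.994915)
    = 72.000000 + 12.093900 + 31.989830 = 116.083730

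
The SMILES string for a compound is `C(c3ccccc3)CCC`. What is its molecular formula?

Atom tally by fragment:
  C6H5CH2 → C:7 H:7
  CH2 → C:1 H:2
  CH2 → C:1 H:2
  CH3 → C:1 H:3
Element totals:
  C: 10
  H: 14

C10H14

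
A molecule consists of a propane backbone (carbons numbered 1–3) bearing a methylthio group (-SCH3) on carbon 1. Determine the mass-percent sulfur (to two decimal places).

35.55%

Atom tally by fragment:
  CH3SCH2 → C:2 H:5 S:1
  CH2 → C:1 H:2
  CH3 → C:1 H:3
Element totals:
  C: 4
  H: 10
  S: 1
Molecular formula: C4H10S.
Molar mass = 90.184 g/mol.
Mass from S: 1 × 32.06 = 32.060 g/mol.
%S = 32.060 / 90.184 × 100 = 35.55%.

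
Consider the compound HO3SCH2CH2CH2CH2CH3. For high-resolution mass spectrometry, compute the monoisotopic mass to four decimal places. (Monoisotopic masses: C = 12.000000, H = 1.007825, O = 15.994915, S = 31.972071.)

Element totals:
  C: 5
  H: 12
  O: 3
  S: 1
Molecular formula: C5H12O3S.
  M = 5(12.0) + 12(1.007825) + 3(15.994915) + 31.972071
    = 60.000000 + 12.093900 + 47.984745 + 31.972071 = 152.050716

152.0507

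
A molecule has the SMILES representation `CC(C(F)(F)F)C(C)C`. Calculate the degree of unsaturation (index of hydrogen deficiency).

0

Atom tally by fragment:
  CH3 → C:1 H:3
  CH(CF3) → C:2 H:1 F:3
  CH(CH3) → C:2 H:4
  CH3 → C:1 H:3
Element totals:
  C: 6
  H: 11
  F: 3
Molecular formula: C6H11F3.
DoU = (2C + 2 + N − H − X) / 2 = (2·6 + 2 + 0 − 11 − 3) / 2 = 0.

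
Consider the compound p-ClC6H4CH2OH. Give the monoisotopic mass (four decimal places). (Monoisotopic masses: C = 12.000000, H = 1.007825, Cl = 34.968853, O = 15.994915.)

Element totals:
  C: 7
  H: 7
  Cl: 1
  O: 1
Molecular formula: C7H7ClO.
  M = 7(12.0) + 7(1.007825) + 34.968853 + 15.994915
    = 84.000000 + 7.054775 + 34.968853 + 15.994915 = 142.018543

142.0185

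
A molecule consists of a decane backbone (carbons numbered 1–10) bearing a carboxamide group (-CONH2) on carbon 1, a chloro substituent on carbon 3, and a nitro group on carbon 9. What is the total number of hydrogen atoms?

21

Atom tally by fragment:
  H2NOCCH2 → C:2 H:4 O:1 N:1
  CH2 → C:1 H:2
  CH(Cl) → C:1 H:1 Cl:1
  CH2 → C:1 H:2
  CH2 → C:1 H:2
  CH2 → C:1 H:2
  CH2 → C:1 H:2
  CH2 → C:1 H:2
  CH(NO2) → C:1 H:1 N:1 O:2
  CH3 → C:1 H:3
Element totals:
  C: 11
  H: 21
  Cl: 1
  N: 2
  O: 3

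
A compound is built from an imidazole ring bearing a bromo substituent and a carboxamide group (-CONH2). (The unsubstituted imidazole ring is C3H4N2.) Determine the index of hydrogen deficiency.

Atom tally by fragment:
  imidazole ring core → C:3 H:4 N:2
  (− 2 ring H displaced by substituents)
  + Br → Br:1
  + CONH2 → C:1 H:2 O:1 N:1
Element totals:
  C: 4
  H: 4
  Br: 1
  N: 3
  O: 1
Molecular formula: C4H4BrN3O.
DoU = (2C + 2 + N − H − X) / 2 = (2·4 + 2 + 3 − 4 − 1) / 2 = 4.

4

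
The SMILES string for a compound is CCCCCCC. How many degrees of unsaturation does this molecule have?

Atom tally by fragment:
  CH3 → C:1 H:3
  CH2 → C:1 H:2
  CH2 → C:1 H:2
  CH2 → C:1 H:2
  CH2 → C:1 H:2
  CH2 → C:1 H:2
  CH3 → C:1 H:3
Element totals:
  C: 7
  H: 16
Molecular formula: C7H16.
DoU = (2C + 2 + N − H − X) / 2 = (2·7 + 2 + 0 − 16 − 0) / 2 = 0.

0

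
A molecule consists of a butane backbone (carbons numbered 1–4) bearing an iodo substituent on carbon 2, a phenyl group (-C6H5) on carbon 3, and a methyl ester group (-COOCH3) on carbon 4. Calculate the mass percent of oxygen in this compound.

10.06%

Atom tally by fragment:
  CH3 → C:1 H:3
  CH(I) → C:1 H:1 I:1
  CH(C6H5) → C:7 H:6
  CH2COOCH3 → C:3 H:5 O:2
Element totals:
  C: 12
  H: 15
  I: 1
  O: 2
Molecular formula: C12H15IO2.
Molar mass = 318.154 g/mol.
Mass from O: 2 × 15.999 = 31.998 g/mol.
%O = 31.998 / 318.154 × 100 = 10.06%.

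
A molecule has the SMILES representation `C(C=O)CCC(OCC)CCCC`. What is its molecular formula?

C11H22O2

Atom tally by fragment:
  OHCCH2 → C:2 H:3 O:1
  CH2 → C:1 H:2
  CH2 → C:1 H:2
  CH(OC2H5) → C:3 H:6 O:1
  CH2 → C:1 H:2
  CH2 → C:1 H:2
  CH2 → C:1 H:2
  CH3 → C:1 H:3
Element totals:
  C: 11
  H: 22
  O: 2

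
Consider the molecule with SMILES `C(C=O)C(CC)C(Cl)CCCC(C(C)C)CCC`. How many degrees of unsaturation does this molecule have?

Atom tally by fragment:
  OHCCH2 → C:2 H:3 O:1
  CH(C2H5) → C:3 H:6
  CH(Cl) → C:1 H:1 Cl:1
  CH2 → C:1 H:2
  CH2 → C:1 H:2
  CH2 → C:1 H:2
  CH(CH(CH3)2) → C:4 H:8
  CH2 → C:1 H:2
  CH2 → C:1 H:2
  CH3 → C:1 H:3
Element totals:
  C: 16
  H: 31
  Cl: 1
  O: 1
Molecular formula: C16H31ClO.
DoU = (2C + 2 + N − H − X) / 2 = (2·16 + 2 + 0 − 31 − 1) / 2 = 1.

1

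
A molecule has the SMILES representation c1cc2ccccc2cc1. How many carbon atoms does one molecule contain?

Atom tally by fragment:
  naphthalene ring system core → C:10 H:8
Element totals:
  C: 10
  H: 8

10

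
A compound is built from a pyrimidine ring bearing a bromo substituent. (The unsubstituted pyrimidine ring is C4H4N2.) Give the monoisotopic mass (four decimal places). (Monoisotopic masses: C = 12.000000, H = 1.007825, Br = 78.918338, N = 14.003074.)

Atom tally by fragment:
  pyrimidine ring core → C:4 H:4 N:2
  (− 1 ring H displaced by substituents)
  + Br → Br:1
Element totals:
  C: 4
  H: 3
  Br: 1
  N: 2
Molecular formula: C4H3BrN2.
  M = 4(12.0) + 3(1.007825) + 78.918338 + 2(14.003074)
    = 48.000000 + 3.023475 + 78.918338 + 28.006148 = 157.947961

157.9480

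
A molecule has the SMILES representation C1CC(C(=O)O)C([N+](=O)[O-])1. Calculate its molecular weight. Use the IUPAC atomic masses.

145.11 g/mol

Atom tally by fragment:
  cyclobutane ring core → C:4 H:8
  (− 2 ring H displaced by substituents)
  + COOH → C:1 H:1 O:2
  + NO2 → N:1 O:2
Element totals:
  C: 5
  H: 7
  N: 1
  O: 4
Molecular formula: C5H7NO4.
  M = 5(12.011) + 7(1.008) + 14.007 + 4(15.999)
    = 60.055 + 7.056 + 14.007 + 63.996 = 145.114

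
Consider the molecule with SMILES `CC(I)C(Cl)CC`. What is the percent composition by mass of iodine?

Atom tally by fragment:
  CH3 → C:1 H:3
  CH(I) → C:1 H:1 I:1
  CH(Cl) → C:1 H:1 Cl:1
  CH2 → C:1 H:2
  CH3 → C:1 H:3
Element totals:
  C: 5
  H: 10
  Cl: 1
  I: 1
Molecular formula: C5H10ClI.
Molar mass = 232.489 g/mol.
Mass from I: 1 × 126.904 = 126.904 g/mol.
%I = 126.904 / 232.489 × 100 = 54.58%.

54.58%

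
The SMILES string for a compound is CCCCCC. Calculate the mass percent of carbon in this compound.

Atom tally by fragment:
  CH3 → C:1 H:3
  CH2 → C:1 H:2
  CH2 → C:1 H:2
  CH2 → C:1 H:2
  CH2 → C:1 H:2
  CH3 → C:1 H:3
Element totals:
  C: 6
  H: 14
Molecular formula: C6H14.
Molar mass = 86.178 g/mol.
Mass from C: 6 × 12.011 = 72.066 g/mol.
%C = 72.066 / 86.178 × 100 = 83.62%.

83.62%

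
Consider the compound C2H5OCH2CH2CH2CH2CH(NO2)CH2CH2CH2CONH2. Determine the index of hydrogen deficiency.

2

Atom tally by fragment:
  C2H5OCH2 → C:3 H:7 O:1
  CH2 → C:1 H:2
  CH2 → C:1 H:2
  CH2 → C:1 H:2
  CH(NO2) → C:1 H:1 N:1 O:2
  CH2 → C:1 H:2
  CH2 → C:1 H:2
  CH2CONH2 → C:2 H:4 O:1 N:1
Element totals:
  C: 11
  H: 22
  N: 2
  O: 4
Molecular formula: C11H22N2O4.
DoU = (2C + 2 + N − H − X) / 2 = (2·11 + 2 + 2 − 22 − 0) / 2 = 2.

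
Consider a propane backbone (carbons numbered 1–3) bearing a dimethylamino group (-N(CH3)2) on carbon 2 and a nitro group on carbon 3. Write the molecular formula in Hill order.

C5H12N2O2

Atom tally by fragment:
  CH3 → C:1 H:3
  CH(N(CH3)2) → C:3 H:7 N:1
  CH2NO2 → C:1 H:2 N:1 O:2
Element totals:
  C: 5
  H: 12
  N: 2
  O: 2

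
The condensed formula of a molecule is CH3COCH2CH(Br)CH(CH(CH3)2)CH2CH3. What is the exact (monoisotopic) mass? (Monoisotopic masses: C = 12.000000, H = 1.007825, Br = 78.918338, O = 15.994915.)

Atom tally by fragment:
  CH3COCH2 → C:3 H:5 O:1
  CH(Br) → C:1 H:1 Br:1
  CH(CH(CH3)2) → C:4 H:8
  CH2 → C:1 H:2
  CH3 → C:1 H:3
Element totals:
  C: 10
  H: 19
  Br: 1
  O: 1
Molecular formula: C10H19BrO.
  M = 10(12.0) + 19(1.007825) + 78.918338 + 15.994915
    = 120.000000 + 19.148675 + 78.918338 + 15.994915 = 234.061928

234.0619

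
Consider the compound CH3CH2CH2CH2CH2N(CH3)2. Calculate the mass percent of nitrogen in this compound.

Atom tally by fragment:
  CH3 → C:1 H:3
  CH2 → C:1 H:2
  CH2 → C:1 H:2
  CH2 → C:1 H:2
  CH2N(CH3)2 → C:3 H:8 N:1
Element totals:
  C: 7
  H: 17
  N: 1
Molecular formula: C7H17N.
Molar mass = 115.220 g/mol.
Mass from N: 1 × 14.007 = 14.007 g/mol.
%N = 14.007 / 115.220 × 100 = 12.16%.

12.16%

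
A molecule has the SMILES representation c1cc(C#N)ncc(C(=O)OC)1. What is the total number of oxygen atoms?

2

Atom tally by fragment:
  pyridine ring core → C:5 H:5 N:1
  (− 2 ring H displaced by substituents)
  + CN → C:1 N:1
  + COOCH3 → C:2 H:3 O:2
Element totals:
  C: 8
  H: 6
  N: 2
  O: 2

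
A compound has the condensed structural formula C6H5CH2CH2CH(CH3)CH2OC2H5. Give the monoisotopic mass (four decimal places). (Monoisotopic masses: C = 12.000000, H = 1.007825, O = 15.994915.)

192.1514

Element totals:
  C: 13
  H: 20
  O: 1
Molecular formula: C13H20O.
  M = 13(12.0) + 20(1.007825) + 15.994915
    = 156.000000 + 20.156500 + 15.994915 = 192.151415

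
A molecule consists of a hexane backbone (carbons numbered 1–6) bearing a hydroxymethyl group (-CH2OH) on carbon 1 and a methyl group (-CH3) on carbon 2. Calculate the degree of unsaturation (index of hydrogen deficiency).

0

Atom tally by fragment:
  HOCH2CH2 → C:2 H:5 O:1
  CH(CH3) → C:2 H:4
  CH2 → C:1 H:2
  CH2 → C:1 H:2
  CH2 → C:1 H:2
  CH3 → C:1 H:3
Element totals:
  C: 8
  H: 18
  O: 1
Molecular formula: C8H18O.
DoU = (2C + 2 + N − H − X) / 2 = (2·8 + 2 + 0 − 18 − 0) / 2 = 0.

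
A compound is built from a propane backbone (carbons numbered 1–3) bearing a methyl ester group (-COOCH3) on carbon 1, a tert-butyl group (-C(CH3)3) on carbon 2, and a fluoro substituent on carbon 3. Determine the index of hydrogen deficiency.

Atom tally by fragment:
  CH3OOCCH2 → C:3 H:5 O:2
  CH(C(CH3)3) → C:5 H:10
  CH2F → C:1 H:2 F:1
Element totals:
  C: 9
  H: 17
  F: 1
  O: 2
Molecular formula: C9H17FO2.
DoU = (2C + 2 + N − H − X) / 2 = (2·9 + 2 + 0 − 17 − 1) / 2 = 1.

1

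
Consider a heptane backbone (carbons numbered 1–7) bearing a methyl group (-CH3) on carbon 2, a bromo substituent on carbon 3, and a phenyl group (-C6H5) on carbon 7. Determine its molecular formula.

Atom tally by fragment:
  CH3 → C:1 H:3
  CH(CH3) → C:2 H:4
  CH(Br) → C:1 H:1 Br:1
  CH2 → C:1 H:2
  CH2 → C:1 H:2
  CH2 → C:1 H:2
  CH2C6H5 → C:7 H:7
Element totals:
  C: 14
  H: 21
  Br: 1

C14H21Br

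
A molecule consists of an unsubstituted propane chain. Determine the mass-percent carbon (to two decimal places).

Atom tally by fragment:
  CH3 → C:1 H:3
  CH2 → C:1 H:2
  CH3 → C:1 H:3
Element totals:
  C: 3
  H: 8
Molecular formula: C3H8.
Molar mass = 44.097 g/mol.
Mass from C: 3 × 12.011 = 36.033 g/mol.
%C = 36.033 / 44.097 × 100 = 81.71%.

81.71%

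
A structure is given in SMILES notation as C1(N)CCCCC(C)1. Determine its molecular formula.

Atom tally by fragment:
  cyclohexane ring core → C:6 H:12
  (− 2 ring H displaced by substituents)
  + NH2 → N:1 H:2
  + CH3 → C:1 H:3
Element totals:
  C: 7
  H: 15
  N: 1

C7H15N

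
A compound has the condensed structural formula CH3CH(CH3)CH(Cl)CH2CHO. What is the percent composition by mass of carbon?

53.54%

Element totals:
  C: 6
  H: 11
  Cl: 1
  O: 1
Molecular formula: C6H11ClO.
Molar mass = 134.603 g/mol.
Mass from C: 6 × 12.011 = 72.066 g/mol.
%C = 72.066 / 134.603 × 100 = 53.54%.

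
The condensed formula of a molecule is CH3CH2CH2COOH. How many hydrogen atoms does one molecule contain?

Element totals:
  C: 4
  H: 8
  O: 2

8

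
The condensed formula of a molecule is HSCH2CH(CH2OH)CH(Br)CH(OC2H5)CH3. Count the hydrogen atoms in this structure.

Element totals:
  C: 8
  H: 17
  Br: 1
  O: 2
  S: 1

17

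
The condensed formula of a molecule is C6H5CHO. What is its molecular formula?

C7H6O

Atom tally by fragment:
  benzene ring core → C:6 H:6
  (− 1 ring H displaced by substituents)
  + CHO → C:1 H:1 O:1
Element totals:
  C: 7
  H: 6
  O: 1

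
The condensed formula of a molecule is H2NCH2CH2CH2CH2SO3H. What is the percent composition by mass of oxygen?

Element totals:
  C: 4
  H: 11
  N: 1
  O: 3
  S: 1
Molecular formula: C4H11NO3S.
Molar mass = 153.196 g/mol.
Mass from O: 3 × 15.999 = 47.997 g/mol.
%O = 47.997 / 153.196 × 100 = 31.33%.

31.33%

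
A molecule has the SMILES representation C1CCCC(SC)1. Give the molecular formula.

Atom tally by fragment:
  cyclopentane ring core → C:5 H:10
  (− 1 ring H displaced by substituents)
  + SCH3 → C:1 H:3 S:1
Element totals:
  C: 6
  H: 12
  S: 1

C6H12S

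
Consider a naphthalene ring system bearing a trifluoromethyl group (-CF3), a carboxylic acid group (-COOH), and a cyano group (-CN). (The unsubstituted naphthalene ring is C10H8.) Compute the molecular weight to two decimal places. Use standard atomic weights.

Atom tally by fragment:
  naphthalene ring system core → C:10 H:8
  (− 3 ring H displaced by substituents)
  + CF3 → C:1 F:3
  + COOH → C:1 H:1 O:2
  + CN → C:1 N:1
Element totals:
  C: 13
  H: 6
  F: 3
  N: 1
  O: 2
Molecular formula: C13H6F3NO2.
  M = 13(12.011) + 6(1.008) + 3(18.998) + 14.007 + 2(15.999)
    = 156.143 + 6.048 + 56.994 + 14.007 + 31.998 = 265.190

265.19 g/mol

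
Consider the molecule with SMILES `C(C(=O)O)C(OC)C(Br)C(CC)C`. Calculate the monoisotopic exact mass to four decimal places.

252.0361

Atom tally by fragment:
  HOOCCH2 → C:2 H:3 O:2
  CH(OCH3) → C:2 H:4 O:1
  CH(Br) → C:1 H:1 Br:1
  CH(C2H5) → C:3 H:6
  CH3 → C:1 H:3
Element totals:
  C: 9
  H: 17
  Br: 1
  O: 3
Molecular formula: C9H17BrO3.
  M = 9(12.0) + 17(1.007825) + 78.918338 + 3(15.994915)
    = 108.000000 + 17.133025 + 78.918338 + 47.984745 = 252.036108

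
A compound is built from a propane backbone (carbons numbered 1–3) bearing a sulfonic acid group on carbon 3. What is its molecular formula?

C3H8O3S

Atom tally by fragment:
  CH3 → C:1 H:3
  CH2 → C:1 H:2
  CH2SO3H → C:1 H:3 S:1 O:3
Element totals:
  C: 3
  H: 8
  O: 3
  S: 1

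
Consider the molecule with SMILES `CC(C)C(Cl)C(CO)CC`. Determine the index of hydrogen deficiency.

0

Atom tally by fragment:
  CH3 → C:1 H:3
  CH(CH3) → C:2 H:4
  CH(Cl) → C:1 H:1 Cl:1
  CH(CH2OH) → C:2 H:4 O:1
  CH2 → C:1 H:2
  CH3 → C:1 H:3
Element totals:
  C: 8
  H: 17
  Cl: 1
  O: 1
Molecular formula: C8H17ClO.
DoU = (2C + 2 + N − H − X) / 2 = (2·8 + 2 + 0 − 17 − 1) / 2 = 0.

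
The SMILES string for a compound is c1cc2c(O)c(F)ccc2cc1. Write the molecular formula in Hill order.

Atom tally by fragment:
  naphthalene ring system core → C:10 H:8
  (− 2 ring H displaced by substituents)
  + OH → O:1 H:1
  + F → F:1
Element totals:
  C: 10
  H: 7
  F: 1
  O: 1

C10H7FO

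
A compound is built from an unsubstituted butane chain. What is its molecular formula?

Atom tally by fragment:
  CH3 → C:1 H:3
  CH2 → C:1 H:2
  CH2 → C:1 H:2
  CH3 → C:1 H:3
Element totals:
  C: 4
  H: 10

C4H10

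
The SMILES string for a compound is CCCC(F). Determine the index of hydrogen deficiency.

Atom tally by fragment:
  CH3 → C:1 H:3
  CH2 → C:1 H:2
  CH2 → C:1 H:2
  CH2F → C:1 H:2 F:1
Element totals:
  C: 4
  H: 9
  F: 1
Molecular formula: C4H9F.
DoU = (2C + 2 + N − H − X) / 2 = (2·4 + 2 + 0 − 9 − 1) / 2 = 0.

0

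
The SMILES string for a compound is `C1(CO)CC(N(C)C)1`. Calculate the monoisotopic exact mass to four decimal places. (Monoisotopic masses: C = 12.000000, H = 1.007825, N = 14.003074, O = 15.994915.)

Atom tally by fragment:
  cyclopropane ring core → C:3 H:6
  (− 2 ring H displaced by substituents)
  + CH2OH → C:1 H:3 O:1
  + N(CH3)2 → N:1 C:2 H:6
Element totals:
  C: 6
  H: 13
  N: 1
  O: 1
Molecular formula: C6H13NO.
  M = 6(12.0) + 13(1.007825) + 14.003074 + 15.994915
    = 72.000000 + 13.101725 + 14.003074 + 15.994915 = 115.099714

115.0997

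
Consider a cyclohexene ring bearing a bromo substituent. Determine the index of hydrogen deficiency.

2

Atom tally by fragment:
  cyclohexene ring core → C:6 H:10
  (− 1 ring H displaced by substituents)
  + Br → Br:1
Element totals:
  C: 6
  H: 9
  Br: 1
Molecular formula: C6H9Br.
DoU = (2C + 2 + N − H − X) / 2 = (2·6 + 2 + 0 − 9 − 1) / 2 = 2.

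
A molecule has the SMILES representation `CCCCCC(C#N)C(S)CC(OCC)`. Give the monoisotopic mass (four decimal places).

Atom tally by fragment:
  CH3 → C:1 H:3
  CH2 → C:1 H:2
  CH2 → C:1 H:2
  CH2 → C:1 H:2
  CH2 → C:1 H:2
  CH(CN) → C:2 H:1 N:1
  CH(SH) → C:1 H:2 S:1
  CH2 → C:1 H:2
  CH2OC2H5 → C:3 H:7 O:1
Element totals:
  C: 12
  H: 23
  N: 1
  O: 1
  S: 1
Molecular formula: C12H23NOS.
  M = 12(12.0) + 23(1.007825) + 14.003074 + 15.994915 + 31.972071
    = 144.000000 + 23.179975 + 14.003074 + 15.994915 + 31.972071 = 229.150035

229.1500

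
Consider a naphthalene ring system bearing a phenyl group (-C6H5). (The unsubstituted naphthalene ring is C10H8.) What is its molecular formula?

Atom tally by fragment:
  naphthalene ring system core → C:10 H:8
  (− 1 ring H displaced by substituents)
  + C6H5 → C:6 H:5
Element totals:
  C: 16
  H: 12

C16H12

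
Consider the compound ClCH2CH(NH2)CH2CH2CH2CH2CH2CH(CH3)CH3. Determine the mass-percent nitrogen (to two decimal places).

7.31%

Atom tally by fragment:
  ClCH2 → C:1 H:2 Cl:1
  CH(NH2) → C:1 H:3 N:1
  CH2 → C:1 H:2
  CH2 → C:1 H:2
  CH2 → C:1 H:2
  CH2 → C:1 H:2
  CH2 → C:1 H:2
  CH(CH3) → C:2 H:4
  CH3 → C:1 H:3
Element totals:
  C: 10
  H: 22
  Cl: 1
  N: 1
Molecular formula: C10H22ClN.
Molar mass = 191.743 g/mol.
Mass from N: 1 × 14.007 = 14.007 g/mol.
%N = 14.007 / 191.743 × 100 = 7.31%.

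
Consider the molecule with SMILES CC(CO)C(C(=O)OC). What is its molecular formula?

C6H12O3

Atom tally by fragment:
  CH3 → C:1 H:3
  CH(CH2OH) → C:2 H:4 O:1
  CH2COOCH3 → C:3 H:5 O:2
Element totals:
  C: 6
  H: 12
  O: 3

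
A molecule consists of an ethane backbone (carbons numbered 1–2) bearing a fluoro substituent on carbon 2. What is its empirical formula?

C2H5F

Atom tally by fragment:
  CH3 → C:1 H:3
  CH2F → C:1 H:2 F:1
Element totals:
  C: 2
  H: 5
  F: 1
Molecular formula: C2H5F.
gcd of subscripts (2, 1, 5) = 1, so the empirical formula equals the molecular formula.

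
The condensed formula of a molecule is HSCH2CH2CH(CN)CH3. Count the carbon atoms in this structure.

Element totals:
  C: 5
  H: 9
  N: 1
  S: 1

5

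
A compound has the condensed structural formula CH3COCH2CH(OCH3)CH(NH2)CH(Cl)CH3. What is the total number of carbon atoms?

8

Element totals:
  C: 8
  H: 16
  Cl: 1
  N: 1
  O: 2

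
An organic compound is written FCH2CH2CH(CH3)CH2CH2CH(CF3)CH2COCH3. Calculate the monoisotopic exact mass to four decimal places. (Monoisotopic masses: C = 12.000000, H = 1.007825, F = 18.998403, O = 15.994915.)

242.1294

Atom tally by fragment:
  FCH2 → C:1 H:2 F:1
  CH2 → C:1 H:2
  CH(CH3) → C:2 H:4
  CH2 → C:1 H:2
  CH2 → C:1 H:2
  CH(CF3) → C:2 H:1 F:3
  CH2COCH3 → C:3 H:5 O:1
Element totals:
  C: 11
  H: 18
  F: 4
  O: 1
Molecular formula: C11H18F4O.
  M = 11(12.0) + 18(1.007825) + 4(18.998403) + 15.994915
    = 132.000000 + 18.140850 + 75.993612 + 15.994915 = 242.129377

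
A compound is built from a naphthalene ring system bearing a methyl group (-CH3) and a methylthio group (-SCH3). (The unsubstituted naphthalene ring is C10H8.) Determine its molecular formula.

C12H12S

Atom tally by fragment:
  naphthalene ring system core → C:10 H:8
  (− 2 ring H displaced by substituents)
  + CH3 → C:1 H:3
  + SCH3 → C:1 H:3 S:1
Element totals:
  C: 12
  H: 12
  S: 1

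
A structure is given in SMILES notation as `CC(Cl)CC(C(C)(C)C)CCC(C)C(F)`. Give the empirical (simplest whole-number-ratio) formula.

C13H26ClF

Atom tally by fragment:
  CH3 → C:1 H:3
  CH(Cl) → C:1 H:1 Cl:1
  CH2 → C:1 H:2
  CH(C(CH3)3) → C:5 H:10
  CH2 → C:1 H:2
  CH2 → C:1 H:2
  CH(CH3) → C:2 H:4
  CH2F → C:1 H:2 F:1
Element totals:
  C: 13
  H: 26
  Cl: 1
  F: 1
Molecular formula: C13H26ClF.
gcd of subscripts (13, 1, 1, 26) = 1, so the empirical formula equals the molecular formula.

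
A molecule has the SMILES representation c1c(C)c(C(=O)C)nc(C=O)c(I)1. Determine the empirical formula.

Atom tally by fragment:
  pyridine ring core → C:5 H:5 N:1
  (− 4 ring H displaced by substituents)
  + CH3 → C:1 H:3
  + COCH3 → C:2 H:3 O:1
  + CHO → C:1 H:1 O:1
  + I → I:1
Element totals:
  C: 9
  H: 8
  I: 1
  N: 1
  O: 2
Molecular formula: C9H8INO2.
gcd of subscripts (9, 8, 1, 1, 2) = 1, so the empirical formula equals the molecular formula.

C9H8INO2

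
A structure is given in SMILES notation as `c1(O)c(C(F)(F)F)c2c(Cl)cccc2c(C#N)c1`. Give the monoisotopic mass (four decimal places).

271.0012

Atom tally by fragment:
  naphthalene ring system core → C:10 H:8
  (− 4 ring H displaced by substituents)
  + OH → O:1 H:1
  + CF3 → C:1 F:3
  + Cl → Cl:1
  + CN → C:1 N:1
Element totals:
  C: 12
  H: 5
  Cl: 1
  F: 3
  N: 1
  O: 1
Molecular formula: C12H5ClF3NO.
  M = 12(12.0) + 5(1.007825) + 34.968853 + 3(18.998403) + 14.003074 + 15.994915
    = 144.000000 + 5.039125 + 34.968853 + 56.995209 + 14.003074 + 15.994915 = 271.001176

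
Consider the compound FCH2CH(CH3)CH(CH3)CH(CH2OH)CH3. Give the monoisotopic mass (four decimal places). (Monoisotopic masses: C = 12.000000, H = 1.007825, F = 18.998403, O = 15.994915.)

148.1263

Element totals:
  C: 8
  H: 17
  F: 1
  O: 1
Molecular formula: C8H17FO.
  M = 8(12.0) + 17(1.007825) + 18.998403 + 15.994915
    = 96.000000 + 17.133025 + 18.998403 + 15.994915 = 148.126343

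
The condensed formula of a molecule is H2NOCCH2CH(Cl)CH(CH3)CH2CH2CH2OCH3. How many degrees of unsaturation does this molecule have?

1

Atom tally by fragment:
  H2NOCCH2 → C:2 H:4 O:1 N:1
  CH(Cl) → C:1 H:1 Cl:1
  CH(CH3) → C:2 H:4
  CH2 → C:1 H:2
  CH2 → C:1 H:2
  CH2OCH3 → C:2 H:5 O:1
Element totals:
  C: 9
  H: 18
  Cl: 1
  N: 1
  O: 2
Molecular formula: C9H18ClNO2.
DoU = (2C + 2 + N − H − X) / 2 = (2·9 + 2 + 1 − 18 − 1) / 2 = 1.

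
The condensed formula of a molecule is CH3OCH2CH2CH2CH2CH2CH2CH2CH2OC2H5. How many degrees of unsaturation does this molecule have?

0

Element totals:
  C: 11
  H: 24
  O: 2
Molecular formula: C11H24O2.
DoU = (2C + 2 + N − H − X) / 2 = (2·11 + 2 + 0 − 24 − 0) / 2 = 0.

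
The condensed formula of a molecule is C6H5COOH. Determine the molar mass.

Element totals:
  C: 7
  H: 6
  O: 2
Molecular formula: C7H6O2.
  M = 7(12.011) + 6(1.008) + 2(15.999)
    = 84.077 + 6.048 + 31.998 = 122.123

122.12 g/mol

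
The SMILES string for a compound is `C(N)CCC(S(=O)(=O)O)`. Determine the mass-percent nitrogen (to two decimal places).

Atom tally by fragment:
  H2NCH2 → C:1 H:4 N:1
  CH2 → C:1 H:2
  CH2 → C:1 H:2
  CH2SO3H → C:1 H:3 S:1 O:3
Element totals:
  C: 4
  H: 11
  N: 1
  O: 3
  S: 1
Molecular formula: C4H11NO3S.
Molar mass = 153.196 g/mol.
Mass from N: 1 × 14.007 = 14.007 g/mol.
%N = 14.007 / 153.196 × 100 = 9.14%.

9.14%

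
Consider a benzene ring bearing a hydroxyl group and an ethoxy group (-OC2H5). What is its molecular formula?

Atom tally by fragment:
  benzene ring core → C:6 H:6
  (− 2 ring H displaced by substituents)
  + OH → O:1 H:1
  + OC2H5 → C:2 H:5 O:1
Element totals:
  C: 8
  H: 10
  O: 2

C8H10O2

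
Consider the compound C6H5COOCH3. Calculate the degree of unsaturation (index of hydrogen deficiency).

5

Atom tally by fragment:
  benzene ring core → C:6 H:6
  (− 1 ring H displaced by substituents)
  + COOCH3 → C:2 H:3 O:2
Element totals:
  C: 8
  H: 8
  O: 2
Molecular formula: C8H8O2.
DoU = (2C + 2 + N − H − X) / 2 = (2·8 + 2 + 0 − 8 − 0) / 2 = 5.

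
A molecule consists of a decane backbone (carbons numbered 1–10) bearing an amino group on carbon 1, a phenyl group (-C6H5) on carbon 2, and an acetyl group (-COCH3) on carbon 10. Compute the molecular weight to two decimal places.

Atom tally by fragment:
  H2NCH2 → C:1 H:4 N:1
  CH(C6H5) → C:7 H:6
  CH2 → C:1 H:2
  CH2 → C:1 H:2
  CH2 → C:1 H:2
  CH2 → C:1 H:2
  CH2 → C:1 H:2
  CH2 → C:1 H:2
  CH2 → C:1 H:2
  CH2COCH3 → C:3 H:5 O:1
Element totals:
  C: 18
  H: 29
  N: 1
  O: 1
Molecular formula: C18H29NO.
  M = 18(12.011) + 29(1.008) + 14.007 + 15.999
    = 216.198 + 29.232 + 14.007 + 15.999 = 275.436

275.44 g/mol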